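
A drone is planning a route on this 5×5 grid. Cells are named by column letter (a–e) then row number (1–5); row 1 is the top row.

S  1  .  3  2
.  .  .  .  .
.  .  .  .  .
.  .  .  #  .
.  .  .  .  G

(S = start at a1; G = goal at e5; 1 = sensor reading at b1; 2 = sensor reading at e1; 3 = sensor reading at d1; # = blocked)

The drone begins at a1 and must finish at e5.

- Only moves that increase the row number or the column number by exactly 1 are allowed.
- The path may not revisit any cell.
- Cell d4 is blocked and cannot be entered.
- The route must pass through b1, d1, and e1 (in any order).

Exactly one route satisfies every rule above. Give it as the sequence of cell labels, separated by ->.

a1 -> b1 -> c1 -> d1 -> e1 -> e2 -> e3 -> e4 -> e5

Moves only go right or down, so the column and row indices never decrease.
Route from a1: 4× right (reaching e1), 4× down (reaching e5) — 8 moves in all.
Check: all required cells visited.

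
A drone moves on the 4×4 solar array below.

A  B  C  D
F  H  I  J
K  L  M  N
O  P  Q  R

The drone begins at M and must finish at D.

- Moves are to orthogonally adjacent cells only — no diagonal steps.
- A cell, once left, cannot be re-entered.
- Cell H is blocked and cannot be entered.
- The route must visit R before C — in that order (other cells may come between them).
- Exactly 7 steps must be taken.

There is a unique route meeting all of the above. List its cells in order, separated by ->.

The waypoints must appear in the order R, C, with no cell reused.
Route from M: down 1 to Q, right 1 to R, up 2 to J, left 1 to I, up 1 to C, right 1 to D — 7 moves in all.
Check: order respected (R at step 2, C at step 6); 7 moves as required.

M -> Q -> R -> N -> J -> I -> C -> D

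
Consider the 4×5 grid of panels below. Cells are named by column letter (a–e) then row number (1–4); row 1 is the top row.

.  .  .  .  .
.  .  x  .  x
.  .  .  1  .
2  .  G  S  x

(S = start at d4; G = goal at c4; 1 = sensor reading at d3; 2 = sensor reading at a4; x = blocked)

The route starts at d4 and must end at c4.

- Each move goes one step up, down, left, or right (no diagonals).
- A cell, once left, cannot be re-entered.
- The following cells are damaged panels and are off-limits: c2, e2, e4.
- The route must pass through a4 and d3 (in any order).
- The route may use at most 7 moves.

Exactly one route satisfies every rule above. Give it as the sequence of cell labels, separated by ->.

d4 -> d3 -> c3 -> b3 -> a3 -> a4 -> b4 -> c4

Any route must reach a4 and d3 and still end at c4 within 7 moves, so the order of the required stops is forced.
Route from d4: up to d3, 3× left (reaching a3), down to a4, 2× right (reaching c4) — 7 moves in all.
Check: all required cells visited; 7 ≤ 7 moves.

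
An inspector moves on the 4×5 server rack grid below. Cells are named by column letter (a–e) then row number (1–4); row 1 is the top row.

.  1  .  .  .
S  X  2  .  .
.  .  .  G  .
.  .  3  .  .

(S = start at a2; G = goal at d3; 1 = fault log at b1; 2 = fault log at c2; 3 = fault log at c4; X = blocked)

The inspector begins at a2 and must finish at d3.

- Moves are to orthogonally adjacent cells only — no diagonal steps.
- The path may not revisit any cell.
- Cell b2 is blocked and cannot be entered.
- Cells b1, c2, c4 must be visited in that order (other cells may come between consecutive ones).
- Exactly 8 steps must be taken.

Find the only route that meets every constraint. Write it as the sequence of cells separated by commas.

The waypoints must appear in the order b1, c2, c4, with no cell reused.
Route from a2: up to a1, 2× right (reaching c1), 3× down (reaching c4), right to d4, up to d3 — 8 moves in all.
Check: order respected (1 at step 2, 2 at step 4, 3 at step 6); 8 moves as required.

a2, a1, b1, c1, c2, c3, c4, d4, d3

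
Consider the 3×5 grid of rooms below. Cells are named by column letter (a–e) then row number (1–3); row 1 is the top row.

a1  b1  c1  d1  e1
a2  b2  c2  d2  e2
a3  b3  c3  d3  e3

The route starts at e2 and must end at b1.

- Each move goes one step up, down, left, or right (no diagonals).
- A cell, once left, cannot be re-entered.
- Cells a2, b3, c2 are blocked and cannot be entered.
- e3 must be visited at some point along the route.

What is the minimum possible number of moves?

6

Any route passes through e3 somewhere between e2 and b1. Summing Manhattan distances along the two legs (e2 → e3 → b1) gives a lower bound of 1 + 5 = 6 moves.
A route of 6 moves achieves this: e2 → e3 → d3 → d2 → d1 → c1 → b1.
Since 6 matches the lower bound, it is optimal.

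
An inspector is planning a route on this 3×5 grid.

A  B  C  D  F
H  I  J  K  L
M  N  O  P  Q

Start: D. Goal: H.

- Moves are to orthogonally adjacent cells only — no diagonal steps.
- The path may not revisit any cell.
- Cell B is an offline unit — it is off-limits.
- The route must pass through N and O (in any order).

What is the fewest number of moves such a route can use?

6

Any route passes through N and O in some order between D and H. Summing Manhattan distances along each leg and taking the cheapest ordering (D → O → N → H) gives a lower bound of 3 + 1 + 2 = 6 moves.
A route of 6 moves achieves this: D → K → P → O → N → I → H.
Since 6 matches the lower bound, it is optimal.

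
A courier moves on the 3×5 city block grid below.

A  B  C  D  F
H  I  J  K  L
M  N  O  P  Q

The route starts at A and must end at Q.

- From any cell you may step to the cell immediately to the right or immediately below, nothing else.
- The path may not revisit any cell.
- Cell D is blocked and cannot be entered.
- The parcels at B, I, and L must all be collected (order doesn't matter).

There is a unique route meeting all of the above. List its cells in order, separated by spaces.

Moves only go right or down, so the column and row indices never decrease.
Route from A: right 1 to B, down 1 to I, right 3 to L, down 1 to Q — 6 moves in all.
Check: all required cells visited.

A B I J K L Q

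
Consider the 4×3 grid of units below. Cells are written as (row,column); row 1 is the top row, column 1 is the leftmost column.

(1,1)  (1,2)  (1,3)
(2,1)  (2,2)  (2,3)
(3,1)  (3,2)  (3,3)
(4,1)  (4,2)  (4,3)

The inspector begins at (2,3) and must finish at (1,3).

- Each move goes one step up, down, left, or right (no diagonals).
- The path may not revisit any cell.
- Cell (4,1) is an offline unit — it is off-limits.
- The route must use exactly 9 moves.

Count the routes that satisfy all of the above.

3

Need simple routes of exactly 9 moves from (2,3) to (1,3) (Manhattan distance 1, so 4 moves are spent on a detour and 4 undoing it).
Enumerating: (2,3) (3,3) (4,3) (4,2) (3,2) (2,2) (2,1) (1,1) (1,2) (1,3) | (2,3) (3,3) (4,3) (4,2) (3,2) (3,1) (2,1) (1,1) (1,2) (1,3) | (2,3) (3,3) (4,3) (4,2) (3,2) (3,1) (2,1) (2,2) (1,2) (1,3).
That gives 3 routes.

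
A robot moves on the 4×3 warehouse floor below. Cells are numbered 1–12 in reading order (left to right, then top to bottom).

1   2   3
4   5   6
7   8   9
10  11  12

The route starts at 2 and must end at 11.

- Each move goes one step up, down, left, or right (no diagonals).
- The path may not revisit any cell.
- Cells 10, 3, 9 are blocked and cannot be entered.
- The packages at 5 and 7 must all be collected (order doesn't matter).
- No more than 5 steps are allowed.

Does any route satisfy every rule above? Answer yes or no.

yes

One route that works: 2 → 5 → 4 → 7 → 8 → 11.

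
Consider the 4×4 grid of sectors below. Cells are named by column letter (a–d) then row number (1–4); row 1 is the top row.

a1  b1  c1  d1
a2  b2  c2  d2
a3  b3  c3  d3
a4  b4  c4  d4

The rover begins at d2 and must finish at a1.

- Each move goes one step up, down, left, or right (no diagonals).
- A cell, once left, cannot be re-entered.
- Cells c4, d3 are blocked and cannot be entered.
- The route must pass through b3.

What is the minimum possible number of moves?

6

Any route passes through b3 somewhere between d2 and a1. Summing Manhattan distances along the two legs (d2 → b3 → a1) gives a lower bound of 3 + 3 = 6 moves.
A route of 6 moves achieves this: d2 → c2 → c3 → b3 → b2 → b1 → a1.
Since 6 matches the lower bound, it is optimal.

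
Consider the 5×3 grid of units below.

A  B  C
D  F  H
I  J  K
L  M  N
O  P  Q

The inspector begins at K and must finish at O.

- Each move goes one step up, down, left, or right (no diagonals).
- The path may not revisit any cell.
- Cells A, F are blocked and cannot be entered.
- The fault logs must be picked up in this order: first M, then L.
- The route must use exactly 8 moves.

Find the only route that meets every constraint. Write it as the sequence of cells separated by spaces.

The waypoints must appear in the order M, L, with no cell reused.
Route from K: 2× down (reaching Q), left to P, 2× up (reaching J), left to I, 2× down (reaching O) — 8 moves in all.
Check: order respected (M at step 4, L at step 7); 8 moves as required.

K N Q P M J I L O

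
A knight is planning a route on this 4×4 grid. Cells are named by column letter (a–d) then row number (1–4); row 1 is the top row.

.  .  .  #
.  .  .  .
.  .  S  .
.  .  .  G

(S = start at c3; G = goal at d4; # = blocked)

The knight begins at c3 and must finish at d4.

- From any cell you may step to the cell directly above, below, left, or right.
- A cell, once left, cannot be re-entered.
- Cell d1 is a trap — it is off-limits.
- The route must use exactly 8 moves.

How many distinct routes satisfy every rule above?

9

Need simple routes of exactly 8 moves from c3 to d4 (Manhattan distance 2, so 3 moves are spent on a detour and 3 undoing it).
Branch systematically from the start, pruning whenever the remaining move budget drops below the Manhattan distance to d4 or differs from it in parity. Grouping the completions by first move — via c2: 4; via c4: 1; via b3: 3; via d3: 1 — and summing: 4 + 1 + 3 + 1 = 9.
That gives 9 routes.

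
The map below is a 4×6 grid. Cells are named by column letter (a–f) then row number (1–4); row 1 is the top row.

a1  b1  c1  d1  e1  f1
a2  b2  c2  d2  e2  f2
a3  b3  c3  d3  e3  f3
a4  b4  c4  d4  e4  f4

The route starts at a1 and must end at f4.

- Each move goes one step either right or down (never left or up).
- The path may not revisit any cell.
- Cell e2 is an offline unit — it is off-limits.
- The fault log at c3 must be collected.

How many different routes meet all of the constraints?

24

A right/down-only route from a1 to f4 makes exactly 3 down-moves and 5 right-moves in some order.
With no other constraints that would be C(8,3) = 56 routes.
Split at c3 and multiply the segment counts (each segment already excludes blocked cells): a1→c3: 6; c3→f4: 4; product = 24.
That gives 24 routes.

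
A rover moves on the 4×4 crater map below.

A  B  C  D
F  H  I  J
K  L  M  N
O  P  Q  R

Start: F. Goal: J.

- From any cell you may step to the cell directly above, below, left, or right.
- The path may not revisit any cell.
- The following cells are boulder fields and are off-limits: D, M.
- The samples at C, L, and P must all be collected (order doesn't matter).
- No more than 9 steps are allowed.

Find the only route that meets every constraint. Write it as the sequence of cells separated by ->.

F -> K -> O -> P -> L -> H -> B -> C -> I -> J

The 9-move cap with required stops at C, L, P leaves no slack for detours.
Route from F: down 2 to O, right 1 to P, up 3 to B, right 1 to C, down 1 to I, right 1 to J — 9 moves in all.
Check: all required cells visited; 9 ≤ 9 moves.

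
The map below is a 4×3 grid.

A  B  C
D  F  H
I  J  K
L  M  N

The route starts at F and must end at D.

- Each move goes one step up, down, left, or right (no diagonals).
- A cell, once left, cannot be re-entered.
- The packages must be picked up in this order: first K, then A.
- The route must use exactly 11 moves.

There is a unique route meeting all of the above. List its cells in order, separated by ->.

The waypoints must appear in the order K, A, with no cell reused.
Route from F: down to J, left to I, down to L, 2× right (reaching N), 3× up (reaching C), 2× left (reaching A), down to D — 11 moves in all.
Check: order respected (K at step 6, A at step 10); 11 moves as required.

F -> J -> I -> L -> M -> N -> K -> H -> C -> B -> A -> D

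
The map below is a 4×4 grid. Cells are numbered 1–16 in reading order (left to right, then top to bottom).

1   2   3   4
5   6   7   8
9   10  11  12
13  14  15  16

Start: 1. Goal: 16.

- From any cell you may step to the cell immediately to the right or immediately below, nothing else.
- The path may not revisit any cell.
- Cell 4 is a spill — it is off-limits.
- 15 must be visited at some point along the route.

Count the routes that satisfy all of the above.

A right/down-only route from 1 to 16 makes exactly 3 down-moves and 3 right-moves in some order.
With no other constraints that would be C(6,3) = 20 routes.
Split at 15 and multiply the segment counts (each segment already excludes blocked cells): 1→15: 10; 15→16: 1; product = 10.
That gives 10 routes.

10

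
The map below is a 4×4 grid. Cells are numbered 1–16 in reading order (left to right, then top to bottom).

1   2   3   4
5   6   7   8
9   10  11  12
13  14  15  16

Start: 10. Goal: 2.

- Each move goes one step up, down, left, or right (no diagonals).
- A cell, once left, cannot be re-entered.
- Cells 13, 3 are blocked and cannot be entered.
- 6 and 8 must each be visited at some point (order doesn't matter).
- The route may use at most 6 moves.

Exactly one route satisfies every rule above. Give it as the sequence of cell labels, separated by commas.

10, 11, 12, 8, 7, 6, 2

Any route must reach 6 and 8 and still end at 2 within 6 moves, so the order of the required stops is forced.
Route from 10: 2× right (reaching 12), up to 8, 2× left (reaching 6), up to 2 — 6 moves in all.
Check: all required cells visited; 6 ≤ 6 moves.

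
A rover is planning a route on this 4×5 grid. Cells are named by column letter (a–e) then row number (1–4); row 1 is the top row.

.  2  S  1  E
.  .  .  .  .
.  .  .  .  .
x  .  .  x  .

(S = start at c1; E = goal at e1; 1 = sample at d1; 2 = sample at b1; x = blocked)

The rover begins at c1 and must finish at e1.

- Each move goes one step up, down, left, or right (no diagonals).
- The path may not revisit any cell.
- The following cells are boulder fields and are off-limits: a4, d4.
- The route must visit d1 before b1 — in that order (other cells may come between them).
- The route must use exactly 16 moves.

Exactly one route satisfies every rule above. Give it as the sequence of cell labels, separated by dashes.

The waypoints must appear in the order d1, b1, with no cell reused.
Route from c1: right 1 to d1, down 1 to d2, left 2 to b2, up 1 to b1, left 1 to a1, down 2 to a3, right 1 to b3, down 1 to b4, right 1 to c4, up 1 to c3, right 2 to e3, up 2 to e1 — 16 moves in all.
Check: order respected (1 at step 1, 2 at step 5); 16 moves as required.

c1 - d1 - d2 - c2 - b2 - b1 - a1 - a2 - a3 - b3 - b4 - c4 - c3 - d3 - e3 - e2 - e1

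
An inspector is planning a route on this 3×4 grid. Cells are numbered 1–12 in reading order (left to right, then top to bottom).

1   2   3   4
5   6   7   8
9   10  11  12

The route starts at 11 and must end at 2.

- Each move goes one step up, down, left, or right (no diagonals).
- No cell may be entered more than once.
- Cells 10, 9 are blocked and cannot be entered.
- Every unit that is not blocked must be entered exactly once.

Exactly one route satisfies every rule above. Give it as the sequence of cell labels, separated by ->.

11 -> 12 -> 8 -> 4 -> 3 -> 7 -> 6 -> 5 -> 1 -> 2

Need to visit all 10 open cells exactly once, starting at 11 and ending at 2.
Route from 11: right 1 to 12, up 2 to 4, left 1 to 3, down 1 to 7, left 2 to 5, up 1 to 1, right 1 to 2 — 9 moves in all.
Check: all 10 open cells covered.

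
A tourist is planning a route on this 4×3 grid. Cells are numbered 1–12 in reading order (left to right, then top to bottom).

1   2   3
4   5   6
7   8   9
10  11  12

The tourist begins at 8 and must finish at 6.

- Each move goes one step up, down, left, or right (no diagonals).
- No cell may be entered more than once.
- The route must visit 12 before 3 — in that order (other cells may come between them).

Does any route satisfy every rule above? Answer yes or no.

One route that works: 8 → 9 → 12 → 11 → 10 → 7 → 4 → 1 → 2 → 3 → 6.

yes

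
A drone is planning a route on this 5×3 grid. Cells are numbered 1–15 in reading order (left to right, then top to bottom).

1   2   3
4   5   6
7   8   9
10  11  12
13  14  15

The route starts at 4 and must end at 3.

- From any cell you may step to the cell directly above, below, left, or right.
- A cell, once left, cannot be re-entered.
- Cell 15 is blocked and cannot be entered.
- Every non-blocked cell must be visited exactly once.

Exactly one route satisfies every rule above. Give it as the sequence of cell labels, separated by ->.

4 -> 1 -> 2 -> 5 -> 8 -> 7 -> 10 -> 13 -> 14 -> 11 -> 12 -> 9 -> 6 -> 3

Need to visit all 14 open cells exactly once, starting at 4 and ending at 3.
Cell 13 has only two open neighbours (10 and 14), so the path must pass straight through it: one of those is the cell it's entered from and the other is where it exits.
Route from 4: up to 1, right to 2, 2× down (reaching 8), left to 7, 2× down (reaching 13), right to 14, up to 11, right to 12, 3× up (reaching 3) — 13 moves in all.
Check: all 14 open cells covered.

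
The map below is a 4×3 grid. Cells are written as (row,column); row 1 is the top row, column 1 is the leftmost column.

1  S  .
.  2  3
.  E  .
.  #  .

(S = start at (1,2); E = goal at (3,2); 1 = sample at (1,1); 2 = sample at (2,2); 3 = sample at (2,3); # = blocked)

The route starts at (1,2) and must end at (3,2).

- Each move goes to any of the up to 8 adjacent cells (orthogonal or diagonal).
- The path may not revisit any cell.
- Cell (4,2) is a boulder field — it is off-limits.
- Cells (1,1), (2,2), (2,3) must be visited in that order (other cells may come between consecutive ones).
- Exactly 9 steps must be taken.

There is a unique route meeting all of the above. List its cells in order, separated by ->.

(1,2) -> (1,1) -> (2,1) -> (3,1) -> (2,2) -> (1,3) -> (2,3) -> (3,3) -> (4,3) -> (3,2)

The waypoints must appear in the order (1,1), (2,2), (2,3), with no cell reused.
Route from (1,2): left 1 to (1,1), down 2 to (3,1), up-right 2 to (1,3), down 3 to (4,3), up-left 1 to (3,2) — 9 moves in all.
Check: order respected (1 at step 1, 2 at step 4, 3 at step 6); 9 moves as required.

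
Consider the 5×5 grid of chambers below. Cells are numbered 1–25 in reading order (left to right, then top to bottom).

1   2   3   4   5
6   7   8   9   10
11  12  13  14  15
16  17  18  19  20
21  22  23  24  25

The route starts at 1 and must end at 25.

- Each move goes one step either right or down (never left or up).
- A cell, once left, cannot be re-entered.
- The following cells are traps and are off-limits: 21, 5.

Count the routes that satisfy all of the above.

A right/down-only route from 1 to 25 makes exactly 4 down-moves and 4 right-moves in some order.
With no other constraints that would be C(8,4) = 70 routes.
Subtract routes through each blocked cell (inclusion–exclusion for overlaps): − through 5: 1 − through 21: 1 → 68.
That gives 68 routes.

68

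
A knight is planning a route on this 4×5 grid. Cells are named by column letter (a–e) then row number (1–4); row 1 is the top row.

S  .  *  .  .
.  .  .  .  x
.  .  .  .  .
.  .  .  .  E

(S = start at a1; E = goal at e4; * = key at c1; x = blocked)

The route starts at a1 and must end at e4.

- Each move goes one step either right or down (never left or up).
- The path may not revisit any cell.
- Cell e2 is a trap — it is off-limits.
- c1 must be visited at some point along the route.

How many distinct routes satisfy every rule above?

7

A right/down-only route from a1 to e4 makes exactly 3 down-moves and 4 right-moves in some order.
With no other constraints that would be C(7,3) = 35 routes.
Split at c1 and multiply the segment counts (each segment already excludes blocked cells): a1→c1: 1; c1→e4: 7; product = 7.
That gives 7 routes.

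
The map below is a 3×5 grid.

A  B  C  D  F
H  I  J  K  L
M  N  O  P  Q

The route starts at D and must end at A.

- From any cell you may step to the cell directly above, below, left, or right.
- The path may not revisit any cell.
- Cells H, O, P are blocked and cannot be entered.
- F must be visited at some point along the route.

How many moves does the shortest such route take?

7

Any route passes through F somewhere between D and A. Summing Manhattan distances along the two legs (D → F → A) gives a lower bound of 1 + 4 = 5 moves.
The shortest route satisfying every rule uses 7 moves: D → F → L → K → J → C → B → A.
The bound of 5 isn't tight here; checking systematically, no route of length 5 through 6 satisfies every constraint, so 7 is the minimum.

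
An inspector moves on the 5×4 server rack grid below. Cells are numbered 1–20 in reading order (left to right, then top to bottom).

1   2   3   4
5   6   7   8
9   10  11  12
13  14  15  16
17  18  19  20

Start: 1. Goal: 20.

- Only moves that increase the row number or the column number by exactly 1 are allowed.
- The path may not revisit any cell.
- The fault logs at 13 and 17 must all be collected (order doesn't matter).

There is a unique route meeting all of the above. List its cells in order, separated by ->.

1 -> 5 -> 9 -> 13 -> 17 -> 18 -> 19 -> 20

Moves only go right or down, so the column and row indices never decrease.
Route from 1: 4× down (reaching 17), 3× right (reaching 20) — 7 moves in all.
Check: all required cells visited.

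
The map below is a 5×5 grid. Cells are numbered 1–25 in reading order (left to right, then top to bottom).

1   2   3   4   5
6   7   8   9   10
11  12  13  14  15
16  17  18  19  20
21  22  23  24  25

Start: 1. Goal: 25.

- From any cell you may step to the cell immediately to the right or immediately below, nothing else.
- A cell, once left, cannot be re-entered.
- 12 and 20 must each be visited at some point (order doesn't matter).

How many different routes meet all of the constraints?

A right/down-only route from 1 to 25 makes exactly 4 down-moves and 4 right-moves in some order.
With no other constraints that would be C(8,4) = 70 routes.
A monotone route can only reach the required cells in the order 12, 20, so split there and multiply the segment counts: 1→12: 3; 12→20: 4; 20→25: 1; product = 12.
That gives 12 routes.

12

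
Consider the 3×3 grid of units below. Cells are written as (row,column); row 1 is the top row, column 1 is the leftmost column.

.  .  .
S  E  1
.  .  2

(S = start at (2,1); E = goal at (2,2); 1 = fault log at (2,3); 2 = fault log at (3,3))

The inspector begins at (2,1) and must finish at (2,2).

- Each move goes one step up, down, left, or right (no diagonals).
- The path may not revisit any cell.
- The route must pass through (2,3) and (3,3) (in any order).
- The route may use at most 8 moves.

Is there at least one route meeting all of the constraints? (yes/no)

One route that works: (2,1) → (3,1) → (3,2) → (3,3) → (2,3) → (2,2).

yes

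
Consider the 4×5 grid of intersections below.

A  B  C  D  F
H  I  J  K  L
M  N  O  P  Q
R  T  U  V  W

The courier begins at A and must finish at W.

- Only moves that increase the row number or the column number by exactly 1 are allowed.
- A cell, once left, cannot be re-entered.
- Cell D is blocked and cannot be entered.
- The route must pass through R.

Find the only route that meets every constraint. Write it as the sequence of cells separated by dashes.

Moves only go right or down, so the column and row indices never decrease.
Route from A: down 3 to R, right 4 to W — 7 moves in all.
Check: all required cells visited.

A - H - M - R - T - U - V - W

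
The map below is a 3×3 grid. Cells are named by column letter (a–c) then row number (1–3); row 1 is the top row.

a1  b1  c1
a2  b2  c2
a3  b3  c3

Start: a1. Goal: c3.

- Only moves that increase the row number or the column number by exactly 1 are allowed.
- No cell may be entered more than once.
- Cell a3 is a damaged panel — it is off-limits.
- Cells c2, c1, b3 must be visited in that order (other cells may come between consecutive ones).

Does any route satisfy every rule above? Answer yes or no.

c1 lies above c2, so going from c2 to c1 would need an upward move — but moves only go right/down, so c2 cannot be visited before c1.

no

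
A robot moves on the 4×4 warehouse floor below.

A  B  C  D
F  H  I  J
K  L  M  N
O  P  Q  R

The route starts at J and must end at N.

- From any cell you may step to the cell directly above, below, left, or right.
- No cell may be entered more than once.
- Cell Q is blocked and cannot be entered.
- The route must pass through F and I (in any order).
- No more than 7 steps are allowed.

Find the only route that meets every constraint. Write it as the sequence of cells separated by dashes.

J - I - H - F - K - L - M - N

The budget equals the shortest possible length, so every move has to be on a shortest route through the required cells.
Route from J: 3× left (reaching F), down to K, 3× right (reaching N) — 7 moves in all.
Check: all required cells visited; 7 ≤ 7 moves.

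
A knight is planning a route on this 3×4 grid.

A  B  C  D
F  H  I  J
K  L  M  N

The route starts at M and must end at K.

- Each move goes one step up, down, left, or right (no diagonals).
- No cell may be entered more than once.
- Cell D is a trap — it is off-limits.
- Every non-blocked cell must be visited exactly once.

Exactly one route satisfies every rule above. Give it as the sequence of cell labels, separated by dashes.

Need to visit all 11 open cells exactly once, starting at M and ending at K.
Cell J has only two open neighbours (N and I), so the path must pass straight through it: one of those is the cell it's entered from and the other is where it exits.
Route from M: right 1 to N, up 1 to J, left 1 to I, up 1 to C, left 2 to A, down 1 to F, right 1 to H, down 1 to L, left 1 to K — 10 moves in all.
Check: all 11 open cells covered.

M - N - J - I - C - B - A - F - H - L - K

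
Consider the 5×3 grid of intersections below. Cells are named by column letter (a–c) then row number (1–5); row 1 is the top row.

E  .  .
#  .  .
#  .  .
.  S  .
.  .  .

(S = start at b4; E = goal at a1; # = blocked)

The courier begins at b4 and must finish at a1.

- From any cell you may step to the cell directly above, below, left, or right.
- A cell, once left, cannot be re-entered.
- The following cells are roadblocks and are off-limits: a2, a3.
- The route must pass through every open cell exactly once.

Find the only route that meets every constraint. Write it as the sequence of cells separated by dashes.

Need to visit all 13 open cells exactly once, starting at b4 and ending at a1.
Cell a4 has only two open neighbours (a5 and b4), so the path must pass straight through it: one of those is the cell it's entered from and the other is where it exits.
Route from b4: left 1 to a4, down 1 to a5, right 2 to c5, up 2 to c3, left 1 to b3, up 1 to b2, right 1 to c2, up 1 to c1, left 2 to a1 — 12 moves in all.
Check: all 13 open cells covered.

b4 - a4 - a5 - b5 - c5 - c4 - c3 - b3 - b2 - c2 - c1 - b1 - a1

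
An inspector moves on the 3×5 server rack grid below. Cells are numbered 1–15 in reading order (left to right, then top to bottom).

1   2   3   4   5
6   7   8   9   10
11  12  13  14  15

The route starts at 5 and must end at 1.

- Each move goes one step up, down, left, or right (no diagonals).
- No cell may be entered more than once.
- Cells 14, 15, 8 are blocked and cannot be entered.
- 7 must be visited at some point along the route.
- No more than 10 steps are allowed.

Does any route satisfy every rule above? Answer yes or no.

yes

One route that works: 5 → 4 → 3 → 2 → 7 → 6 → 1.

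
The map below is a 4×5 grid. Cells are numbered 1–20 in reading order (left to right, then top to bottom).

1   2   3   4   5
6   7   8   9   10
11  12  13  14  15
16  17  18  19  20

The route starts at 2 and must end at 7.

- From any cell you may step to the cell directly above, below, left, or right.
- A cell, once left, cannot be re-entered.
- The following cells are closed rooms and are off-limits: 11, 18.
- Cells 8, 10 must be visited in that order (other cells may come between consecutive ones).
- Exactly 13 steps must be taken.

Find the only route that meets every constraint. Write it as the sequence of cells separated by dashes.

The waypoints must appear in the order 8, 10, with no cell reused.
Route from 2: right to 3, down to 8, right to 9, up to 4, right to 5, 3× down (reaching 20), left to 19, up to 14, 2× left (reaching 12), up to 7 — 13 moves in all.
Check: order respected (8 at step 2, 10 at step 6); 13 moves as required.

2 - 3 - 8 - 9 - 4 - 5 - 10 - 15 - 20 - 19 - 14 - 13 - 12 - 7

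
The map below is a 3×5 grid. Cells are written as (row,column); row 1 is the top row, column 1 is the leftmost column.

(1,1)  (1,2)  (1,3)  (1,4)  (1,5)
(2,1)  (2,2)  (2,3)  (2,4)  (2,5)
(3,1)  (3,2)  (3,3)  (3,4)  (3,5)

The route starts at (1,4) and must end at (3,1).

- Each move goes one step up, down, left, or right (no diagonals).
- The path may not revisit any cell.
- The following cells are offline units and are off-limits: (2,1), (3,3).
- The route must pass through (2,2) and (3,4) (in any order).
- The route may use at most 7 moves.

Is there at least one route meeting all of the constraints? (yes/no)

Exhausting the options from (1,4), every branch either dead-ends against blocked cells, would have to re-enter a cell already used, runs past the 7-move limit, or reaches the goal with a constraint still unmet.

no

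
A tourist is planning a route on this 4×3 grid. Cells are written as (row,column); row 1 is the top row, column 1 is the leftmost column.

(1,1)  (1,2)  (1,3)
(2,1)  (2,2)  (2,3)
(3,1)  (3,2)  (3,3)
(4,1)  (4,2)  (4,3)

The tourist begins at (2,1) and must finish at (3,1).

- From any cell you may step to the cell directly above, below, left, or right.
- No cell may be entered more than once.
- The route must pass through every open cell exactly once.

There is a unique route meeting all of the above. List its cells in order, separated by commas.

Need to visit all 12 open cells exactly once, starting at (2,1) and ending at (3,1).
Cell (4,3) has only two open neighbours ((3,3) and (4,2)), so the path must pass straight through it: one of those is the cell it's entered from and the other is where it exits.
Route from (2,1): up 1 to (1,1), right 2 to (1,3), down 1 to (2,3), left 1 to (2,2), down 1 to (3,2), right 1 to (3,3), down 1 to (4,3), left 2 to (4,1), up 1 to (3,1) — 11 moves in all.
Check: all 12 open cells covered.

(2,1), (1,1), (1,2), (1,3), (2,3), (2,2), (3,2), (3,3), (4,3), (4,2), (4,1), (3,1)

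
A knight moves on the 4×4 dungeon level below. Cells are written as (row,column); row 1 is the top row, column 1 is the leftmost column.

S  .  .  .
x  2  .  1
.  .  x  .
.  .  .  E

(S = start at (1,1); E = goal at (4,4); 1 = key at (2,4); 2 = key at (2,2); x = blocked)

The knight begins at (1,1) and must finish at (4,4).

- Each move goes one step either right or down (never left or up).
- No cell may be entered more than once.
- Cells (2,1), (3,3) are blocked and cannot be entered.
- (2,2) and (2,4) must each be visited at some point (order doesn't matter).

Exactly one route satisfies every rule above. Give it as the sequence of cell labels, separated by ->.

(1,1) -> (1,2) -> (2,2) -> (2,3) -> (2,4) -> (3,4) -> (4,4)

Moves only go right or down, so the column and row indices never decrease.
Route from (1,1): right to (1,2), down to (2,2), 2× right (reaching (2,4)), 2× down (reaching (4,4)) — 6 moves in all.
Check: all required cells visited.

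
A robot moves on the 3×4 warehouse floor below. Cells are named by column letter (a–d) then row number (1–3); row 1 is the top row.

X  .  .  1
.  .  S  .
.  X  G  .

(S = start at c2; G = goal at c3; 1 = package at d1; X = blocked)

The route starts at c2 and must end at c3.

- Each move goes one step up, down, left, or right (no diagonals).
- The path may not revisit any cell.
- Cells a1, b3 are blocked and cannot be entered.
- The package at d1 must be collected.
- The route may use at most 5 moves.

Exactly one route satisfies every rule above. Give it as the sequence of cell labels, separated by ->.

The budget equals the shortest possible length, so every move has to be on a shortest route through the required cells.
Route from c2: up 1 to c1, right 1 to d1, down 2 to d3, left 1 to c3 — 5 moves in all.
Check: all required cells visited; 5 ≤ 5 moves.

c2 -> c1 -> d1 -> d2 -> d3 -> c3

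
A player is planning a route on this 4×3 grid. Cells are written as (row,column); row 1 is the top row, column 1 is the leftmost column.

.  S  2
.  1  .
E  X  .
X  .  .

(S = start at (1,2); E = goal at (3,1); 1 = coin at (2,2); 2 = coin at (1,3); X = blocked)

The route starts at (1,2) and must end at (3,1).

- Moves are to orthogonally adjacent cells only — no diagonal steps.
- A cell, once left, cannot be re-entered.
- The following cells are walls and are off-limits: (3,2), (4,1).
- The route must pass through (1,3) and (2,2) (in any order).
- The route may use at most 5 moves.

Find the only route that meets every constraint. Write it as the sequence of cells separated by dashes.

(1,2) - (1,3) - (2,3) - (2,2) - (2,1) - (3,1)

The 5-move cap with required stops at (1,3), (2,2) leaves no slack for detours.
Route from (1,2): right to (1,3), down to (2,3), 2× left (reaching (2,1)), down to (3,1) — 5 moves in all.
Check: all required cells visited; 5 ≤ 5 moves.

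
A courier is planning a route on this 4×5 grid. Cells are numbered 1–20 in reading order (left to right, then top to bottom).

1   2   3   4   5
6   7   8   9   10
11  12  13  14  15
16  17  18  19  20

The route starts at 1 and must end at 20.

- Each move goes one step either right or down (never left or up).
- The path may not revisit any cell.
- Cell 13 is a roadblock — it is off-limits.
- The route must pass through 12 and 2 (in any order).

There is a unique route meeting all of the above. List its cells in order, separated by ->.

Moves only go right or down, so the column and row indices never decrease.
Route from 1: right to 2, 3× down (reaching 17), 3× right (reaching 20) — 7 moves in all.
Check: all required cells visited.

1 -> 2 -> 7 -> 12 -> 17 -> 18 -> 19 -> 20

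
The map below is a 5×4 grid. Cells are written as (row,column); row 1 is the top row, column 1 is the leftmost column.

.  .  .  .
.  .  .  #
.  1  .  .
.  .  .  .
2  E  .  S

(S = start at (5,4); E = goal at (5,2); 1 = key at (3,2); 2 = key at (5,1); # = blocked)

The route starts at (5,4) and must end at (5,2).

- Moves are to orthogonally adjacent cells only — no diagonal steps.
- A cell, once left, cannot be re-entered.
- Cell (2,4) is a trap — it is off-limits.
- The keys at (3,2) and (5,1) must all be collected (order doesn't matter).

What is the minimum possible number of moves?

Any route passes through (3,2) and (5,1) in some order between (5,4) and (5,2). Summing Manhattan distances along each leg and taking the cheapest ordering ((5,4) → (3,2) → (5,1) → (5,2)) gives a lower bound of 4 + 3 + 1 = 8 moves.
A route of 8 moves achieves this: (5,4) → (4,4) → (3,4) → (3,3) → (3,2) → (4,2) → (4,1) → (5,1) → (5,2).
Since 8 matches the lower bound, it is optimal.

8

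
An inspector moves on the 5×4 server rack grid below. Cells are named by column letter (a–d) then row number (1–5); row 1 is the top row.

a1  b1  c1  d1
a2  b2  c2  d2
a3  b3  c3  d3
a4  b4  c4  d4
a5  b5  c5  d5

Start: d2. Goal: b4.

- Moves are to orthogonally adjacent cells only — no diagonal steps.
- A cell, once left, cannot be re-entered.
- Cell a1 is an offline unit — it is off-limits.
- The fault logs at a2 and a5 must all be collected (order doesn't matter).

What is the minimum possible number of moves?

Any route passes through a2 and a5 in some order between d2 and b4. Summing Manhattan distances along each leg and taking the cheapest ordering (d2 → a2 → a5 → b4) gives a lower bound of 3 + 3 + 2 = 8 moves.
A route of 8 moves achieves this: d2 → c2 → b2 → a2 → a3 → a4 → a5 → b5 → b4.
Since 8 matches the lower bound, it is optimal.

8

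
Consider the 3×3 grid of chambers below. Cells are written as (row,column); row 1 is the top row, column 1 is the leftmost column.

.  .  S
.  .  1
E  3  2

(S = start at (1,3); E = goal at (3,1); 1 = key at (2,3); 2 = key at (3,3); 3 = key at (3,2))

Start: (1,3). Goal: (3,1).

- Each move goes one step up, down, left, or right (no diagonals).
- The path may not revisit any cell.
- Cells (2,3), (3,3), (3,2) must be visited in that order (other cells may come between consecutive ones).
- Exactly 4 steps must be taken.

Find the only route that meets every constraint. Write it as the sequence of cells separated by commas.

The waypoints must appear in the order (2,3), (3,3), (3,2), with no cell reused.
Route from (1,3): 2× down (reaching (3,3)), 2× left (reaching (3,1)) — 4 moves in all.
Check: order respected (1 at step 1, 2 at step 2, 3 at step 3); 4 moves as required.

(1,3), (2,3), (3,3), (3,2), (3,1)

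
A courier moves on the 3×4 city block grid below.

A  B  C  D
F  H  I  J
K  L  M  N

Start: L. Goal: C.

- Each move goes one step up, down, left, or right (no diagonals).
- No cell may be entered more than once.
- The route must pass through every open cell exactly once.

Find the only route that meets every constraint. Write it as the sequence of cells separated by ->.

L -> K -> F -> A -> B -> H -> I -> M -> N -> J -> D -> C

Need to visit all 12 open cells exactly once, starting at L and ending at C.
Cell N has only two open neighbours (J and M), so the path must pass straight through it: one of those is the cell it's entered from and the other is where it exits.
Route from L: left to K, 2× up (reaching A), right to B, down to H, right to I, down to M, right to N, 2× up (reaching D), left to C — 11 moves in all.
Check: all 12 open cells covered.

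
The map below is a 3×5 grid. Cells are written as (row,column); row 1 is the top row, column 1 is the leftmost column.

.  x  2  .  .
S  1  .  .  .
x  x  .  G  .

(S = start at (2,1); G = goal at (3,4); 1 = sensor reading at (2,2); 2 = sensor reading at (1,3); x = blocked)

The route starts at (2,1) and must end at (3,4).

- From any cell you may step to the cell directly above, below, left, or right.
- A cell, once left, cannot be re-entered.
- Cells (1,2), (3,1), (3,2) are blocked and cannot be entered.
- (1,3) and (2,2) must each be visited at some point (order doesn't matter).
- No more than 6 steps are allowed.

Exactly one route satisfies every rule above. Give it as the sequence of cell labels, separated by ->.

The budget equals the shortest possible length, so every move has to be on a shortest route through the required cells.
Route from (2,1): 2× right (reaching (2,3)), up to (1,3), right to (1,4), 2× down (reaching (3,4)) — 6 moves in all.
Check: all required cells visited; 6 ≤ 6 moves.

(2,1) -> (2,2) -> (2,3) -> (1,3) -> (1,4) -> (2,4) -> (3,4)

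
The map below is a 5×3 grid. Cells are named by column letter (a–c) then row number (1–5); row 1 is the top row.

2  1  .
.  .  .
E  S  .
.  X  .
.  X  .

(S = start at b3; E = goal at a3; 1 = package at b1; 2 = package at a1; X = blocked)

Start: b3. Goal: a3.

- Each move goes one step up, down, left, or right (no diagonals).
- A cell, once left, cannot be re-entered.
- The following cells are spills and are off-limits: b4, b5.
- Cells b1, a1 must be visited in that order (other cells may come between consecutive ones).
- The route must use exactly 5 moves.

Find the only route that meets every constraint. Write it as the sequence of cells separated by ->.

b3 -> b2 -> b1 -> a1 -> a2 -> a3

The waypoints must appear in the order b1, a1, with no cell reused.
Route from b3: 2× up (reaching b1), left to a1, 2× down (reaching a3) — 5 moves in all.
Check: order respected (1 at step 2, 2 at step 3); 5 moves as required.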